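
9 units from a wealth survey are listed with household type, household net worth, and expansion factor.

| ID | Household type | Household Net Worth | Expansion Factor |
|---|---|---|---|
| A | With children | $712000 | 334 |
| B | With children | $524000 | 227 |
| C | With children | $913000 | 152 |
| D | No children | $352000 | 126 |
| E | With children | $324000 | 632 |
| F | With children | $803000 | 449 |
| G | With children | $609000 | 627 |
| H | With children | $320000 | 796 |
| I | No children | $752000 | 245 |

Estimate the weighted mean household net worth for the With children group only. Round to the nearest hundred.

527600

With children rows: A, B, C, E, F, G, H
Weighted sum = 712000×334 + 524000×227 + 913000×152 + 324000×632 + 803000×449 + 609000×627 + 320000×796
  = 237808000 + 118948000 + 138776000 + 204768000 + 360547000 + 381843000 + 254720000 = 1697410000
Sum of weights = 334 + 227 + 152 + 632 + 449 + 627 + 796 = 3217
Weighted mean = 1697410000 / 3217 = 527637.55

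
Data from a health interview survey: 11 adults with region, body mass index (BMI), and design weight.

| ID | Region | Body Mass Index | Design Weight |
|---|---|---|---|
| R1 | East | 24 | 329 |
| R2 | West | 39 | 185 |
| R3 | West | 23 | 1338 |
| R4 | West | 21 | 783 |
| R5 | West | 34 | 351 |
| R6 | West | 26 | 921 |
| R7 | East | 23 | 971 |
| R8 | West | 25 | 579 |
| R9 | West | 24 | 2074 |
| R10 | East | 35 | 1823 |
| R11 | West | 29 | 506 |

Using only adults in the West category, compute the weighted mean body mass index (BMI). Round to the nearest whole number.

West rows: R2, R3, R4, R5, R6, R8, R9, R11
Weighted sum = 169237
Sum of weights = 185 + 1338 + 783 + 351 + 921 + 579 + 2074 + 506 = 6737
Weighted mean = 169237 / 6737 = 25.120528

25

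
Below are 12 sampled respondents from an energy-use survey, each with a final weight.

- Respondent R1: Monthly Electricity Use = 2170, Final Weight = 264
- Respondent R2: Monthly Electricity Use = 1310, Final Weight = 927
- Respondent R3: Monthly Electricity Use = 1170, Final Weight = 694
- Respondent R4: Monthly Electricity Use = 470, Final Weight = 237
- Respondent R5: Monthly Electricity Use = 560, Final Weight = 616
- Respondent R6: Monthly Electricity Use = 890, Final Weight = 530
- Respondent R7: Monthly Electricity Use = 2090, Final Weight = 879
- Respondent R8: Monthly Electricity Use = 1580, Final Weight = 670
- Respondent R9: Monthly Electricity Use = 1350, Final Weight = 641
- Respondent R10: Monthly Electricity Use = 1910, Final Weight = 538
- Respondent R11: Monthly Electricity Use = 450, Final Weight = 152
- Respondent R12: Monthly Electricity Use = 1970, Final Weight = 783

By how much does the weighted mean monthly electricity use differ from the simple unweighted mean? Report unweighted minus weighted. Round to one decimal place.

Unweighted sum = 2170 + 1310 + 1170 + 470 + 560 + 890 + 2090 + 1580 + 1350 + 1910 + 450 + 1970 = 15920
Unweighted mean = 15920 / 12 = 1326.6667
Weighted sum = 2170×264 + 1310×927 + 1170×694 + 470×237 + 560×616 + 890×530 + 2090×879 + 1580×670 + 1350×641 + 1910×538 + 450×152 + 1970×783
  = 572880 + 1214370 + 811980 + 111390 + 344960 + 471700 + 1837110 + 1058600 + 865350 + 1027580 + 68400 + 1542510 = 9926830
Sum of weights = 264 + 927 + 694 + 237 + 616 + 530 + 879 + 670 + 641 + 538 + 152 + 783 = 6931
Weighted mean = 9926830 / 6931 = 1432.2363
Difference (unweighted minus weighted) = -105.56966

-105.6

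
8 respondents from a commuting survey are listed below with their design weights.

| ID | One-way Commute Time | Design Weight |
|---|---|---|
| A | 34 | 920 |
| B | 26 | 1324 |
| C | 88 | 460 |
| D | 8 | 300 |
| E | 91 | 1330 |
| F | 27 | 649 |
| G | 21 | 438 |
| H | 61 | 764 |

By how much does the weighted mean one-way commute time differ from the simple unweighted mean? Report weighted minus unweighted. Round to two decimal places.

Unweighted sum = 34 + 26 + 88 + 8 + 91 + 27 + 21 + 61 = 356
Unweighted mean = 356 / 8 = 44.5
Weighted sum = 34×920 + 26×1324 + 88×460 + 8×300 + 91×1330 + 27×649 + 21×438 + 61×764
  = 302939
Sum of weights = 920 + 1324 + 460 + 300 + 1330 + 649 + 438 + 764 = 6185
Weighted mean = 302939 / 6185 = 48.979628
Difference (weighted minus unweighted) = 4.4796281

4.48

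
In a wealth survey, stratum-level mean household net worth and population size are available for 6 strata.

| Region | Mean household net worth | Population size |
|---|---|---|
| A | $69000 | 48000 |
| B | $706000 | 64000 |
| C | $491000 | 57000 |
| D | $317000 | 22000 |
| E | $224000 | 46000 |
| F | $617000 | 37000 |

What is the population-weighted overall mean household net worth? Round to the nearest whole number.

Σ Nₕ·x̄ₕ = 69000×48000 + 706000×64000 + 491000×57000 + 317000×22000 + 224000×46000 + 617000×37000
  = 116590000000
Σ Nₕ = 48000 + 64000 + 57000 + 22000 + 46000 + 37000 = 274000
Overall mean = 116590000000 / 274000 = 425510.95

425511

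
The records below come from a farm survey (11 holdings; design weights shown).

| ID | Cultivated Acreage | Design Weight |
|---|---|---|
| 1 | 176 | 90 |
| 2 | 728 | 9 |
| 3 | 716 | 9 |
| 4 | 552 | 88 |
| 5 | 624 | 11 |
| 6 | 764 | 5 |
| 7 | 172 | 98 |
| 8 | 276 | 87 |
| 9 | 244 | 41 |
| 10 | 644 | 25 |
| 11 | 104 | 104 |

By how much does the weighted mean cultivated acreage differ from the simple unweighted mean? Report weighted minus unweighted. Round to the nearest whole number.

Unweighted sum = 176 + 728 + 716 + 552 + 624 + 764 + 172 + 276 + 244 + 644 + 104 = 5000
Unweighted mean = 5000 / 11 = 454.54545
Weighted sum = 176×90 + 728×9 + 716×9 + 552×88 + 624×11 + 764×5 + 172×98 + 276×87 + 244×41 + 644×25 + 104×104
  = 15840 + 6552 + 6444 + 48576 + 6864 + 3820 + 16856 + 24012 + 10004 + 16100 + 10816 = 165884
Sum of weights = 90 + 9 + 9 + 88 + 11 + 5 + 98 + 87 + 41 + 25 + 104 = 567
Weighted mean = 165884 / 567 = 292.56437
Difference (weighted minus unweighted) = -161.98108

-162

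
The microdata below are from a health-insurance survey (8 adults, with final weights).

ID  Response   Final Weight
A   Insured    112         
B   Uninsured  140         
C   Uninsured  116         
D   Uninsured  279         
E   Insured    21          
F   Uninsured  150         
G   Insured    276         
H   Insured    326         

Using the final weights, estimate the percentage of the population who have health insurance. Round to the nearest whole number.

52

Sum of weights for 'Insured' = 112 + 21 + 276 + 326 = 735
Total weight = 1420
Weighted proportion = 735 / 1420 = 0.51760563 → 51.760563%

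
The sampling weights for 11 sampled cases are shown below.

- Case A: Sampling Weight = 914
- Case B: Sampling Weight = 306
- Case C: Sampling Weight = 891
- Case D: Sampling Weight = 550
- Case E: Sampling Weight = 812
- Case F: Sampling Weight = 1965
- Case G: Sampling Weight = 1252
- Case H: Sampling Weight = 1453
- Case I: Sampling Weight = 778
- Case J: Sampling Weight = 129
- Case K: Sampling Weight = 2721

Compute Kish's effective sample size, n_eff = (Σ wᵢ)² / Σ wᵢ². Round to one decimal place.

Σ wᵢ = 914 + 306 + 891 + 550 + 812 + 1965 + 1252 + 1453 + 778 + 129 + 2721 = 11771
Σ wᵢ² = 18250461
n_eff = 11771² / 18250461 = 138556441 / 18250461 = 7.591942

7.6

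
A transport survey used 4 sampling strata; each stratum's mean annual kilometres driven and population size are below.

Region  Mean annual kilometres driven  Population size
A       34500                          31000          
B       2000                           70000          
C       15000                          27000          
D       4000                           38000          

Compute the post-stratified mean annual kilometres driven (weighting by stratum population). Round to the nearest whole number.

10642

Σ Nₕ·x̄ₕ = 34500×31000 + 2000×70000 + 15000×27000 + 4000×38000
  = 1069500000 + 140000000 + 405000000 + 152000000 = 1766500000
Σ Nₕ = 31000 + 70000 + 27000 + 38000 = 166000
Overall mean = 1766500000 / 166000 = 10641.566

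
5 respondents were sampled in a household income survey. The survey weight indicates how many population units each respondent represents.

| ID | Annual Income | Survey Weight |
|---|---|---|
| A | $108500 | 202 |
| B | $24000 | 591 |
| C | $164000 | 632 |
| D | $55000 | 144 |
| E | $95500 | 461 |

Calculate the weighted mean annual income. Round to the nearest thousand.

Weighted sum = 108500×202 + 24000×591 + 164000×632 + 55000×144 + 95500×461
  = 191694500
Sum of weights = 202 + 591 + 632 + 144 + 461 = 2030
Weighted mean = 191694500 / 2030 = 94430.788

94000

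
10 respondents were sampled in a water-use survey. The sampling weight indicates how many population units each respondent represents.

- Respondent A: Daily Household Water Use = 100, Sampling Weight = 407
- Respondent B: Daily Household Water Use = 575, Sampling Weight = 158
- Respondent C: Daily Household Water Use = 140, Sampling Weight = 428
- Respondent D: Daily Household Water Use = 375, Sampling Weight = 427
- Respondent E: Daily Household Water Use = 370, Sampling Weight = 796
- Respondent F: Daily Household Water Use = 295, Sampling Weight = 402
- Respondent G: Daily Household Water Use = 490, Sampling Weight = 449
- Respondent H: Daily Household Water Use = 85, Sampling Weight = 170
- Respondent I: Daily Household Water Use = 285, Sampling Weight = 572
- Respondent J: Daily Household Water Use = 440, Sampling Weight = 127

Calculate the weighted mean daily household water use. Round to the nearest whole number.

Weighted sum = 100×407 + 575×158 + 140×428 + 375×427 + 370×796 + 295×402 + 490×449 + 85×170 + 285×572 + 440×127
  = 1218065
Sum of weights = 407 + 158 + 428 + 427 + 796 + 402 + 449 + 170 + 572 + 127 = 3936
Weighted mean = 1218065 / 3936 = 309.46773

309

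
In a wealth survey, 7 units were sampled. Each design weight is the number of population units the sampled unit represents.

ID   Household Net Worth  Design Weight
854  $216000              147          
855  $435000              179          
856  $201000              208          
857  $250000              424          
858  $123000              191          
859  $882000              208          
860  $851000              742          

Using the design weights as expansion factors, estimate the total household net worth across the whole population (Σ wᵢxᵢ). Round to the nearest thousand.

1095816000

Weighted total = 216000×147 + 435000×179 + 201000×208 + 250000×424 + 123000×191 + 882000×208 + 851000×742
  = 31752000 + 77865000 + 41808000 + 106000000 + 23493000 + 183456000 + 631442000 = 1095816000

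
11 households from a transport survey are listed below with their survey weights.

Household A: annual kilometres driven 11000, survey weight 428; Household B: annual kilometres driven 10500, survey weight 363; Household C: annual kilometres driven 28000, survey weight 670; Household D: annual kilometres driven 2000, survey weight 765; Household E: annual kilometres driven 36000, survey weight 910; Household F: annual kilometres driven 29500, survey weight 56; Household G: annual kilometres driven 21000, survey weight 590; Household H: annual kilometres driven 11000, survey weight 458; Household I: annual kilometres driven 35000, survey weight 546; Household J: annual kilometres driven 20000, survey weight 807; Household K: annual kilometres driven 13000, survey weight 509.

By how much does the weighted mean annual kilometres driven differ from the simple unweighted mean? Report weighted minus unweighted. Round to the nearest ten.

350

Unweighted sum = 11000 + 10500 + 28000 + 2000 + 36000 + 29500 + 21000 + 11000 + 35000 + 20000 + 13000 = 217000
Unweighted mean = 217000 / 11 = 19727.273
Weighted sum = 11000×428 + 10500×363 + 28000×670 + 2000×765 + 36000×910 + 29500×56 + 21000×590 + 11000×458 + 35000×546 + 20000×807 + 13000×509
  = 122516500
Sum of weights = 428 + 363 + 670 + 765 + 910 + 56 + 590 + 458 + 546 + 807 + 509 = 6102
Weighted mean = 122516500 / 6102 = 20078.089
Difference (weighted minus unweighted) = 350.81642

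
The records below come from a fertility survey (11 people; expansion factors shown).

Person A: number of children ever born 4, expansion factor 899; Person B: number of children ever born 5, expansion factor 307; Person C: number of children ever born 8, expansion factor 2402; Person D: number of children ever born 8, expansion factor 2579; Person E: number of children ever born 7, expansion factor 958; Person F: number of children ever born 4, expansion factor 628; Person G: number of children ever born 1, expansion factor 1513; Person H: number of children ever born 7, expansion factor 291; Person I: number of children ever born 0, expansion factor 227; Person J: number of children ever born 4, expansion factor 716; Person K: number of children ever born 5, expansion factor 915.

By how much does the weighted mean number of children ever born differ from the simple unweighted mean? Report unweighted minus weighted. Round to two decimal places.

Unweighted sum = 4 + 5 + 8 + 8 + 7 + 4 + 1 + 7 + 0 + 4 + 5 = 53
Unweighted mean = 53 / 11 = 4.8181818
Weighted sum = 4×899 + 5×307 + 8×2402 + 8×2579 + 7×958 + 4×628 + 1×1513 + 7×291 + 0×227 + 4×716 + 5×915
  = 3596 + 1535 + 19216 + 20632 + 6706 + 2512 + 1513 + 2037 + 0 + 2864 + 4575 = 65186
Sum of weights = 899 + 307 + 2402 + 2579 + 958 + 628 + 1513 + 291 + 227 + 716 + 915 = 11435
Weighted mean = 65186 / 11435 = 5.7005684
Difference (unweighted minus weighted) = -0.88238661

-0.88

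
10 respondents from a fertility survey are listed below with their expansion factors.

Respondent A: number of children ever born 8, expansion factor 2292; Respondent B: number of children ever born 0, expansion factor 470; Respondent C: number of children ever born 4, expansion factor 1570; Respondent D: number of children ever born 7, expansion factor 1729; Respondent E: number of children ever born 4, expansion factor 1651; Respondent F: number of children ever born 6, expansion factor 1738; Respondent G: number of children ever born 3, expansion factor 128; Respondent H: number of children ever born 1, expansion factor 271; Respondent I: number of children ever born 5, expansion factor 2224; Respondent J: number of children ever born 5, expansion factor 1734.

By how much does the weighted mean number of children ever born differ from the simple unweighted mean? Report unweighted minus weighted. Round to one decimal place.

-1.1

Unweighted sum = 8 + 0 + 4 + 7 + 4 + 6 + 3 + 1 + 5 + 5 = 43
Unweighted mean = 43 / 10 = 4.3
Weighted sum = 8×2292 + 0×470 + 4×1570 + 7×1729 + 4×1651 + 6×1738 + 3×128 + 1×271 + 5×2224 + 5×1734
  = 18336 + 0 + 6280 + 12103 + 6604 + 10428 + 384 + 271 + 11120 + 8670 = 74196
Sum of weights = 2292 + 470 + 1570 + 1729 + 1651 + 1738 + 128 + 271 + 2224 + 1734 = 13807
Weighted mean = 74196 / 13807 = 5.3737959
Difference (unweighted minus weighted) = -1.0737959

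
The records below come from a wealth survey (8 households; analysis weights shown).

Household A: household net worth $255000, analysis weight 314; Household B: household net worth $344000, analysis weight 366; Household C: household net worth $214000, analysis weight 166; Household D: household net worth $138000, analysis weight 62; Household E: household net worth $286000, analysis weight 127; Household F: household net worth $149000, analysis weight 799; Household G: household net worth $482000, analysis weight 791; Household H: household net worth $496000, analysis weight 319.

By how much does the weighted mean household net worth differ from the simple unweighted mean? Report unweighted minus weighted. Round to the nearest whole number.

-25462

Unweighted sum = 255000 + 344000 + 214000 + 138000 + 286000 + 149000 + 482000 + 496000 = 2364000
Unweighted mean = 2364000 / 8 = 295500
Weighted sum = 255000×314 + 344000×366 + 214000×166 + 138000×62 + 286000×127 + 149000×799 + 482000×791 + 496000×319
  = 80070000 + 125904000 + 35524000 + 8556000 + 36322000 + 119051000 + 381262000 + 158224000 = 944913000
Sum of weights = 314 + 366 + 166 + 62 + 127 + 799 + 791 + 319 = 2944
Weighted mean = 944913000 / 2944 = 320962.3
Difference (unweighted minus weighted) = -25462.296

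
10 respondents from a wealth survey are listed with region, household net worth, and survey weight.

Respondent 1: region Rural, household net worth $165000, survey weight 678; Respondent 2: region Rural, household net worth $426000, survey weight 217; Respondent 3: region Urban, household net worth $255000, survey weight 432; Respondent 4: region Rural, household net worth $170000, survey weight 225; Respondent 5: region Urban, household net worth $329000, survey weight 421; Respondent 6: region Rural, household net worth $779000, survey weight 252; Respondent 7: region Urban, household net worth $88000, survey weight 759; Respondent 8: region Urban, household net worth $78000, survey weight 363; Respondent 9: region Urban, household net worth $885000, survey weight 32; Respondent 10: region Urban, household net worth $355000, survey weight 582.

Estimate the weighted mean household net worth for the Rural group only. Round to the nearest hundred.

319900

Rural rows: 1, 2, 4, 6
Weighted sum = 165000×678 + 426000×217 + 170000×225 + 779000×252
  = 111870000 + 92442000 + 38250000 + 196308000 = 438870000
Sum of weights = 678 + 217 + 225 + 252 = 1372
Weighted mean = 438870000 / 1372 = 319876.09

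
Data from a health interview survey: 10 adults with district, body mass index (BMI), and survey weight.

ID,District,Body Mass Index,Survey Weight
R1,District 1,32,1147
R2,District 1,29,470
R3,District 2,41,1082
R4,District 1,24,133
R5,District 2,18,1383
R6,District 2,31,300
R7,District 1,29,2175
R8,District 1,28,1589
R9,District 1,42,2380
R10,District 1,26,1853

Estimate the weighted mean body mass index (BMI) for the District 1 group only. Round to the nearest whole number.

District 1 rows: R1, R2, R4, R7, R8, R9, R10
Weighted sum = 32×1147 + 29×470 + 24×133 + 29×2175 + 28×1589 + 42×2380 + 26×1853
  = 36704 + 13630 + 3192 + 63075 + 44492 + 99960 + 48178 = 309231
Sum of weights = 9747
Weighted mean = 309231 / 9747 = 31.725762

32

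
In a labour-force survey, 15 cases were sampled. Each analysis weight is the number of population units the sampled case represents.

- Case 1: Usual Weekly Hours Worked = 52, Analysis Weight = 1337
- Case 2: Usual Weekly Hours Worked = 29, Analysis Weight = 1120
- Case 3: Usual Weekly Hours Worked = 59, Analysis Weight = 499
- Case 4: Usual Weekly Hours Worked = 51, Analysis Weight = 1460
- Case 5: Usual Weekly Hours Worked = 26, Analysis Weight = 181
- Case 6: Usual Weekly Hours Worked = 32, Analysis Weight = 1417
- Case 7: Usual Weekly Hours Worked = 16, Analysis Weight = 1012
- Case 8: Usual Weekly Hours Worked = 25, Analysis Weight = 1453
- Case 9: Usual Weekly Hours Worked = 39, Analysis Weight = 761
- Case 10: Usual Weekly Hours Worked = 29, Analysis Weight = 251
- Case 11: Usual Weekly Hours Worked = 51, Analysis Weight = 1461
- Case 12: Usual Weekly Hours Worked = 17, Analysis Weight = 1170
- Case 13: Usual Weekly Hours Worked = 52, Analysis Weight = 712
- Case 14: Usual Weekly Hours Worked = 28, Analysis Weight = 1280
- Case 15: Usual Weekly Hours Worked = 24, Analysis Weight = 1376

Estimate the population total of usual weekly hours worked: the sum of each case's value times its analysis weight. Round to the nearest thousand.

Weighted total = 545719

546000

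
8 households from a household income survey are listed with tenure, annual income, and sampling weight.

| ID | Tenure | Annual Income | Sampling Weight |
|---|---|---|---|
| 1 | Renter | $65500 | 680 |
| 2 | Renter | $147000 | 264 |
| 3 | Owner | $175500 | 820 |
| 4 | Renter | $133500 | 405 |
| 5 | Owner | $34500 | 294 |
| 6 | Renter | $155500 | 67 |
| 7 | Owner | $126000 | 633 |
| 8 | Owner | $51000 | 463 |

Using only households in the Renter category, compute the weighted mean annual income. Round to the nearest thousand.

Renter rows: 1, 2, 4, 6
Weighted sum = 65500×680 + 147000×264 + 133500×405 + 155500×67
  = 147834000
Sum of weights = 680 + 264 + 405 + 67 = 1416
Weighted mean = 147834000 / 1416 = 104402.54

104000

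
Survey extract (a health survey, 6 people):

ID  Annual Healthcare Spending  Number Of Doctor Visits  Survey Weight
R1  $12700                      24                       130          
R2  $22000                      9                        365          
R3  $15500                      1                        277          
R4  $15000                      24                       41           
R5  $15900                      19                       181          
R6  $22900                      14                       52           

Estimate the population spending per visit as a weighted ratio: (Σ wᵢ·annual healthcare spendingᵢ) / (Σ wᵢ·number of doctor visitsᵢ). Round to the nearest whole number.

1577

Σ wᵢ·y = 12700×130 + 22000×365 + 15500×277 + 15000×41 + 15900×181 + 22900×52
  = 1651000 + 8030000 + 4293500 + 615000 + 2877900 + 1190800 = 18658200
Σ wᵢ·x = 24×130 + 9×365 + 1×277 + 24×41 + 19×181 + 14×52
  = 11833
Ratio = 18658200 / 11833 = 1576.7937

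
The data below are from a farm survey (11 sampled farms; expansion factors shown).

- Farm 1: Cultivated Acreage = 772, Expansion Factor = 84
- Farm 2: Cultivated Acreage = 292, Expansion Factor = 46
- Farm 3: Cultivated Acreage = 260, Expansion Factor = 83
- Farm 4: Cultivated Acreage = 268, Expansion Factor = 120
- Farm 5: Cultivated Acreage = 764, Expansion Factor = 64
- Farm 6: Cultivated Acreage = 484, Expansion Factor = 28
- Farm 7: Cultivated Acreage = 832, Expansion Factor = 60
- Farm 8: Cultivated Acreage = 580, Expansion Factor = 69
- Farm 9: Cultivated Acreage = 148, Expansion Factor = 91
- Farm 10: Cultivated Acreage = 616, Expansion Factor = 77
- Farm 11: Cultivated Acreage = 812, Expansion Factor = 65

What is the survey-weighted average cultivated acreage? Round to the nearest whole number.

506

Weighted sum = 772×84 + 292×46 + 260×83 + 268×120 + 764×64 + 484×28 + 832×60 + 580×69 + 148×91 + 616×77 + 812×65
  = 398088
Sum of weights = 787
Weighted mean = 398088 / 787 = 505.82973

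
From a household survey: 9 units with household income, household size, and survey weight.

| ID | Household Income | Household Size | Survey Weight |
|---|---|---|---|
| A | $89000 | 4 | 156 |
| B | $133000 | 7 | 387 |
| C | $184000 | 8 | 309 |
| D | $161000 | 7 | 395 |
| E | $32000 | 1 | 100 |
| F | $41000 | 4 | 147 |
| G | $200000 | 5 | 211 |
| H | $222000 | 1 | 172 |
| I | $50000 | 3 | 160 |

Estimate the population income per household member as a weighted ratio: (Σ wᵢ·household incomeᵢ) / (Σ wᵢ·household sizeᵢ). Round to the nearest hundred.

25800

Σ wᵢ·y = 89000×156 + 133000×387 + 184000×309 + 161000×395 + 32000×100 + 41000×147 + 200000×211 + 222000×172 + 50000×160
  = 13884000 + 51471000 + 56856000 + 63595000 + 3200000 + 6027000 + 42200000 + 38184000 + 8000000 = 283417000
Σ wᵢ·x = 10965
Ratio = 283417000 / 10965 = 25847.424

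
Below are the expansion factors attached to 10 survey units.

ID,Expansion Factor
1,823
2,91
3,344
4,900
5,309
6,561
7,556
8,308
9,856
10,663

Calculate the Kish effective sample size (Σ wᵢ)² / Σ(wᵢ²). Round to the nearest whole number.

8

Σ wᵢ = 823 + 91 + 344 + 900 + 309 + 561 + 556 + 308 + 856 + 663 = 5411
Σ wᵢ² = 677329 + 8281 + 118336 + 810000 + 95481 + 314721 + 309136 + 94864 + 732736 + 439569 = 3600453
n_eff = 5411² / 3600453 = 29278921 / 3600453 = 8.1320103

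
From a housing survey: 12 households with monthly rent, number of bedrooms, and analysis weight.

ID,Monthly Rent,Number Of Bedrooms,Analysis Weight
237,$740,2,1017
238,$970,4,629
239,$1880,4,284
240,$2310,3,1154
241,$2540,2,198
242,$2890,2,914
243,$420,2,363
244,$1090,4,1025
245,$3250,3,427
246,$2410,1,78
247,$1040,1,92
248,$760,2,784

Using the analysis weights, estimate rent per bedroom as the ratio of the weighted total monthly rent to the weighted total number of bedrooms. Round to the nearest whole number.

Σ wᵢ·y = 740×1017 + 970×629 + 1880×284 + 2310×1154 + 2540×198 + 2890×914 + 420×363 + 1090×1025 + 3250×427 + 2410×78 + 1040×92 + 760×784
  = 752580 + 610130 + 533920 + 2665740 + 502920 + 2641460 + 152460 + 1117250 + 1387750 + 187980 + 95680 + 595840 = 11243710
Σ wᵢ·x = 2×1017 + 4×629 + 4×284 + 3×1154 + 2×198 + 2×914 + 2×363 + 4×1025 + 3×427 + 1×78 + 1×92 + 2×784
  = 19217
Ratio = 11243710 / 19217 = 585.09185

585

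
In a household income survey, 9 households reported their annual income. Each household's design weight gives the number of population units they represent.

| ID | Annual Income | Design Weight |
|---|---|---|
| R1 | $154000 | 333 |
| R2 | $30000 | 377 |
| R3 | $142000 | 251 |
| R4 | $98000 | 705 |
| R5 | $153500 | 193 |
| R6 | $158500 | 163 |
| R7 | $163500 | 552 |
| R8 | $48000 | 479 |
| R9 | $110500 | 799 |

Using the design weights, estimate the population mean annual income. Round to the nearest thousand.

110000

Weighted sum = 154000×333 + 30000×377 + 142000×251 + 98000×705 + 153500×193 + 158500×163 + 163500×552 + 48000×479 + 110500×799
  = 424318500
Sum of weights = 333 + 377 + 251 + 705 + 193 + 163 + 552 + 479 + 799 = 3852
Weighted mean = 424318500 / 3852 = 110155.37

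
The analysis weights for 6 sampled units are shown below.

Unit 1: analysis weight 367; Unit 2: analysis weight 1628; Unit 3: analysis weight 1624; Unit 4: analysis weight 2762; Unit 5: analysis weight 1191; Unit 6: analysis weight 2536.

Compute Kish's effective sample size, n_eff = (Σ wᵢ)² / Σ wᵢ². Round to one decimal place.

Σ wᵢ = 367 + 1628 + 1624 + 2762 + 1191 + 2536 = 10108
Σ wᵢ² = 134689 + 2650384 + 2637376 + 7628644 + 1418481 + 6431296 = 20900870
n_eff = 10108² / 20900870 = 102171664 / 20900870 = 4.8883929

4.9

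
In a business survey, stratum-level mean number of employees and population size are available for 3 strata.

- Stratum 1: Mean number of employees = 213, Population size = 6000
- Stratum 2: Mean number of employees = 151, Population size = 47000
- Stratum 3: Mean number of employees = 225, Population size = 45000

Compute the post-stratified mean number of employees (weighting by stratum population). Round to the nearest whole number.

Σ Nₕ·x̄ₕ = 213×6000 + 151×47000 + 225×45000
  = 1278000 + 7097000 + 10125000 = 18500000
Σ Nₕ = 6000 + 47000 + 45000 = 98000
Overall mean = 18500000 / 98000 = 188.77551

189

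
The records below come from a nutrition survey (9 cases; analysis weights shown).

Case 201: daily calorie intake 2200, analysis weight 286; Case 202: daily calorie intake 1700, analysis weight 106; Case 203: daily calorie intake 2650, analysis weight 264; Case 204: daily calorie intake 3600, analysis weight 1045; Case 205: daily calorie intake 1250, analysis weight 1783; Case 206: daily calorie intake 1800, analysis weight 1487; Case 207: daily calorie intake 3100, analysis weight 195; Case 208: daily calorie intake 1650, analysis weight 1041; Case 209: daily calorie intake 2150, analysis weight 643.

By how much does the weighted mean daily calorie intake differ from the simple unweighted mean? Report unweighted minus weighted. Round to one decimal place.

206.9

Unweighted sum = 2200 + 1700 + 2650 + 3600 + 1250 + 1800 + 3100 + 1650 + 2150 = 20100
Unweighted mean = 20100 / 9 = 2233.3333
Weighted sum = 2200×286 + 1700×106 + 2650×264 + 3600×1045 + 1250×1783 + 1800×1487 + 3100×195 + 1650×1041 + 2150×643
  = 629200 + 180200 + 699600 + 3762000 + 2228750 + 2676600 + 604500 + 1717650 + 1382450 = 13880950
Sum of weights = 6850
Weighted mean = 13880950 / 6850 = 2026.4161
Difference (unweighted minus weighted) = 206.91727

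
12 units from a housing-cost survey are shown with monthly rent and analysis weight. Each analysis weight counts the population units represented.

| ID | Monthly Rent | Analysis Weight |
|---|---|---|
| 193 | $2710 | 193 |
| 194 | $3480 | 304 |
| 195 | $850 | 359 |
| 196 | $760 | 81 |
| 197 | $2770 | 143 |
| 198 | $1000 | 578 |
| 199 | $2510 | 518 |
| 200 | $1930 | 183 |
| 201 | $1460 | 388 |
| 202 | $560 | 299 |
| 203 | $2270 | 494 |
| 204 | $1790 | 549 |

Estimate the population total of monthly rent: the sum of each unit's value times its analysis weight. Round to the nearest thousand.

Weighted total = 2710×193 + 3480×304 + 850×359 + 760×81 + 2770×143 + 1000×578 + 2510×518 + 1930×183 + 1460×388 + 560×299 + 2270×494 + 1790×549
  = 523030 + 1057920 + 305150 + 61560 + 396110 + 578000 + 1300180 + 353190 + 566480 + 167440 + 1121380 + 982710 = 7413150

7413000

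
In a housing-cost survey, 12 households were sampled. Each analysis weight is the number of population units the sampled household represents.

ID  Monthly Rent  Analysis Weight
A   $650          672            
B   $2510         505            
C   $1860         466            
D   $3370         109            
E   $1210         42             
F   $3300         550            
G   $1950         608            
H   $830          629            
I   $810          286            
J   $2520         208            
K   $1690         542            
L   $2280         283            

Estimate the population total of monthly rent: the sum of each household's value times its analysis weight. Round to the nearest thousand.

Weighted total = 650×672 + 2510×505 + 1860×466 + 3370×109 + 1210×42 + 3300×550 + 1950×608 + 830×629 + 810×286 + 2520×208 + 1690×542 + 2280×283
  = 436800 + 1267550 + 866760 + 367330 + 50820 + 1815000 + 1185600 + 522070 + 231660 + 524160 + 915980 + 645240 = 8828970

8829000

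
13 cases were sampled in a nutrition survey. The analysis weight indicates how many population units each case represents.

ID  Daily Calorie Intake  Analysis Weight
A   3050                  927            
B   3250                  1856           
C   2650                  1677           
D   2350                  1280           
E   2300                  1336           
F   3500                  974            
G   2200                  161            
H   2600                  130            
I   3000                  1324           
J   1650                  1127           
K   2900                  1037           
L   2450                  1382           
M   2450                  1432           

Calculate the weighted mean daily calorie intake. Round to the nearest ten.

2680

Weighted sum = 39218550
Sum of weights = 14643
Weighted mean = 39218550 / 14643 = 2678.3139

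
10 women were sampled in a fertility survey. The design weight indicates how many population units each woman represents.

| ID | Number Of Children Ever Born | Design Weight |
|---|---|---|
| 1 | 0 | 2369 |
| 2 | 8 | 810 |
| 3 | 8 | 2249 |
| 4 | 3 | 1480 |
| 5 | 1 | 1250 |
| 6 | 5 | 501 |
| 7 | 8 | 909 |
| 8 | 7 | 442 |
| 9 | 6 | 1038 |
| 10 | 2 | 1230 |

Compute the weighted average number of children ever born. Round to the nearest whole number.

4

Weighted sum = 0×2369 + 8×810 + 8×2249 + 3×1480 + 1×1250 + 5×501 + 8×909 + 7×442 + 6×1038 + 2×1230
  = 0 + 6480 + 17992 + 4440 + 1250 + 2505 + 7272 + 3094 + 6228 + 2460 = 51721
Sum of weights = 2369 + 810 + 2249 + 1480 + 1250 + 501 + 909 + 442 + 1038 + 1230 = 12278
Weighted mean = 51721 / 12278 = 4.2124939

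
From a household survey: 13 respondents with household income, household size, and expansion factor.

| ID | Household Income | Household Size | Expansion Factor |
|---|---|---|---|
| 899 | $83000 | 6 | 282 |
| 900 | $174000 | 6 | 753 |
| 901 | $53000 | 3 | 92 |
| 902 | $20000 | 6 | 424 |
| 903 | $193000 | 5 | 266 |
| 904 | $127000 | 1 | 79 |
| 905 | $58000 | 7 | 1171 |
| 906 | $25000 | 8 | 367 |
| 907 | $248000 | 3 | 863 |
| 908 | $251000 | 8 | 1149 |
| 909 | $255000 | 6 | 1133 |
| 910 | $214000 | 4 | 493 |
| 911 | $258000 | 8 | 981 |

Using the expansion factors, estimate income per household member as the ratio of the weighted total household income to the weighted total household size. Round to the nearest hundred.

Σ wᵢ·y = 1456186000
Σ wᵢ·x = 49971
Ratio = 1456186000 / 49971 = 29140.622

29100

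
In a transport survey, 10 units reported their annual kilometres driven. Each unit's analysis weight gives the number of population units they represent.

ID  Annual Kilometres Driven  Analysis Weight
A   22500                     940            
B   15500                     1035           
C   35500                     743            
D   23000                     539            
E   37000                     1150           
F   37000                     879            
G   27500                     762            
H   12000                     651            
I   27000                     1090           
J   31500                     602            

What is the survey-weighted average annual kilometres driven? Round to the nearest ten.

Weighted sum = 22500×940 + 15500×1035 + 35500×743 + 23000×539 + 37000×1150 + 37000×879 + 27500×762 + 12000×651 + 27000×1090 + 31500×602
  = 21150000 + 16042500 + 26376500 + 12397000 + 42550000 + 32523000 + 20955000 + 7812000 + 29430000 + 18963000 = 228199000
Sum of weights = 940 + 1035 + 743 + 539 + 1150 + 879 + 762 + 651 + 1090 + 602 = 8391
Weighted mean = 228199000 / 8391 = 27195.686

27200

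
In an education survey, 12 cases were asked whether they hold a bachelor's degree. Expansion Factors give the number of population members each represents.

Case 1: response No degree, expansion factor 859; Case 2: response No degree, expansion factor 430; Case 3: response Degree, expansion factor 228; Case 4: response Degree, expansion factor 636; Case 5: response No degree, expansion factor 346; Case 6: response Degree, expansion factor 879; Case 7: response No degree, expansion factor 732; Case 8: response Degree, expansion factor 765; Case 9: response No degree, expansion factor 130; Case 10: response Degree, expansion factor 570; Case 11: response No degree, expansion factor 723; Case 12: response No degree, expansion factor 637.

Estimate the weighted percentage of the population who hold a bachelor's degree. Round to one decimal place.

44.4

Sum of weights for 'Degree' = 228 + 636 + 879 + 765 + 570 = 3078
Total weight = 859 + 430 + 228 + 636 + 346 + 879 + 732 + 765 + 130 + 570 + 723 + 637 = 6935
Weighted proportion = 3078 / 6935 = 0.44383562 → 44.383562%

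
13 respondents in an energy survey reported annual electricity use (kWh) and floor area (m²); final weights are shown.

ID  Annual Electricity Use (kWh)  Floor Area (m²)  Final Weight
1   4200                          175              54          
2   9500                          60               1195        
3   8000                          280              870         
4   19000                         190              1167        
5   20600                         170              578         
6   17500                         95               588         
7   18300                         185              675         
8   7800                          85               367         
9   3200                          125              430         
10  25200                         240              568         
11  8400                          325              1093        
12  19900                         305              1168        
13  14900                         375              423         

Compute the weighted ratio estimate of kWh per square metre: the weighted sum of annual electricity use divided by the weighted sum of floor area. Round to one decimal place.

Σ wᵢ·y = 132540900
Σ wᵢ·x = 1916830
Ratio = 132540900 / 1916830 = 69.145881

69.1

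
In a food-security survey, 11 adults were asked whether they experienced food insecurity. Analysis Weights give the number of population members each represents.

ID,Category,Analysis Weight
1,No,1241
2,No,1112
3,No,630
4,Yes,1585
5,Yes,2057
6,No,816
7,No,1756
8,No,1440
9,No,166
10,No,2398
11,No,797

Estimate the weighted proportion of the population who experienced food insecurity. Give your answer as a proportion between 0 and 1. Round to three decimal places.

Sum of weights for 'Yes' = 1585 + 2057 = 3642
Total weight = 1241 + 1112 + 630 + 1585 + 2057 + 816 + 1756 + 1440 + 166 + 2398 + 797 = 13998
Weighted proportion = 3642 / 13998 = 0.26018003

0.260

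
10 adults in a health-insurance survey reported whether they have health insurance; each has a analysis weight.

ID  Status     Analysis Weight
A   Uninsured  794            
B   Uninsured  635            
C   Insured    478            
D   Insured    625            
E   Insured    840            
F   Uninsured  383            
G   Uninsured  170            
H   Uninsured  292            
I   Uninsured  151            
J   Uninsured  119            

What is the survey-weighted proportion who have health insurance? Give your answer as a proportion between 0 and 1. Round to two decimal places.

0.43

Sum of weights for 'Insured' = 478 + 625 + 840 = 1943
Total weight = 794 + 635 + 478 + 625 + 840 + 383 + 170 + 292 + 151 + 119 = 4487
Weighted proportion = 1943 / 4487 = 0.43302875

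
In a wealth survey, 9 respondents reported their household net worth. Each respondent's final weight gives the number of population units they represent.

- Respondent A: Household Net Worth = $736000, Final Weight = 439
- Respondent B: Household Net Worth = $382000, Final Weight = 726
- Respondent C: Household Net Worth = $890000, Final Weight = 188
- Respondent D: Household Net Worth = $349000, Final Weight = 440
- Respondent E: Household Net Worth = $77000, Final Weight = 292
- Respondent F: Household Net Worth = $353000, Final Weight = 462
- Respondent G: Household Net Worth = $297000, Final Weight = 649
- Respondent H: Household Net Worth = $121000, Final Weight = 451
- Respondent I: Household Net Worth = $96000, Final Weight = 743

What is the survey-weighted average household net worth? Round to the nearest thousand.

325000

Weighted sum = 736000×439 + 382000×726 + 890000×188 + 349000×440 + 77000×292 + 353000×462 + 297000×649 + 121000×451 + 96000×743
  = 323104000 + 277332000 + 167320000 + 153560000 + 22484000 + 163086000 + 192753000 + 54571000 + 71328000 = 1425538000
Sum of weights = 439 + 726 + 188 + 440 + 292 + 462 + 649 + 451 + 743 = 4390
Weighted mean = 1425538000 / 4390 = 324723.92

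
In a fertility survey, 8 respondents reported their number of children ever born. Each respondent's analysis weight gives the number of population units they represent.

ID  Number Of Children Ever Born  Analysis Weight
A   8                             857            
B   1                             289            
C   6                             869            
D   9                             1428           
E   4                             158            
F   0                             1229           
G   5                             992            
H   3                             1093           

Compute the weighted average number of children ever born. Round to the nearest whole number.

Weighted sum = 8×857 + 1×289 + 6×869 + 9×1428 + 4×158 + 0×1229 + 5×992 + 3×1093
  = 34082
Sum of weights = 857 + 289 + 869 + 1428 + 158 + 1229 + 992 + 1093 = 6915
Weighted mean = 34082 / 6915 = 4.9287057

5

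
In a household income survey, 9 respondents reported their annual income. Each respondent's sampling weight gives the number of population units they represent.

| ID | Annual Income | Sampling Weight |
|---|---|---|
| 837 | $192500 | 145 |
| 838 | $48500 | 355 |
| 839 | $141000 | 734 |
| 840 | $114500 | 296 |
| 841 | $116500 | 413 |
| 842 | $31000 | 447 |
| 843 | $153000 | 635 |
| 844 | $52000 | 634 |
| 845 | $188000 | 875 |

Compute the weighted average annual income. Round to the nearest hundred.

Weighted sum = 192500×145 + 48500×355 + 141000×734 + 114500×296 + 116500×413 + 31000×447 + 153000×635 + 52000×634 + 188000×875
  = 539110500
Sum of weights = 145 + 355 + 734 + 296 + 413 + 447 + 635 + 634 + 875 = 4534
Weighted mean = 539110500 / 4534 = 118903.95

118900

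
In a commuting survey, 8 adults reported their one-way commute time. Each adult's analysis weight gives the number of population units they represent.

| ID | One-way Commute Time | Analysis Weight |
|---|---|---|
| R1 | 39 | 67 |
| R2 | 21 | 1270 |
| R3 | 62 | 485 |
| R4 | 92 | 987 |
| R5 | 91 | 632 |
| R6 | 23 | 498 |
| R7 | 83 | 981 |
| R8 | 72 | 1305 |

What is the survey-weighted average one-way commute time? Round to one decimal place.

Weighted sum = 39×67 + 21×1270 + 62×485 + 92×987 + 91×632 + 23×498 + 83×981 + 72×1305
  = 2613 + 26670 + 30070 + 90804 + 57512 + 11454 + 81423 + 93960 = 394506
Sum of weights = 67 + 1270 + 485 + 987 + 632 + 498 + 981 + 1305 = 6225
Weighted mean = 394506 / 6225 = 63.374458

63.4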